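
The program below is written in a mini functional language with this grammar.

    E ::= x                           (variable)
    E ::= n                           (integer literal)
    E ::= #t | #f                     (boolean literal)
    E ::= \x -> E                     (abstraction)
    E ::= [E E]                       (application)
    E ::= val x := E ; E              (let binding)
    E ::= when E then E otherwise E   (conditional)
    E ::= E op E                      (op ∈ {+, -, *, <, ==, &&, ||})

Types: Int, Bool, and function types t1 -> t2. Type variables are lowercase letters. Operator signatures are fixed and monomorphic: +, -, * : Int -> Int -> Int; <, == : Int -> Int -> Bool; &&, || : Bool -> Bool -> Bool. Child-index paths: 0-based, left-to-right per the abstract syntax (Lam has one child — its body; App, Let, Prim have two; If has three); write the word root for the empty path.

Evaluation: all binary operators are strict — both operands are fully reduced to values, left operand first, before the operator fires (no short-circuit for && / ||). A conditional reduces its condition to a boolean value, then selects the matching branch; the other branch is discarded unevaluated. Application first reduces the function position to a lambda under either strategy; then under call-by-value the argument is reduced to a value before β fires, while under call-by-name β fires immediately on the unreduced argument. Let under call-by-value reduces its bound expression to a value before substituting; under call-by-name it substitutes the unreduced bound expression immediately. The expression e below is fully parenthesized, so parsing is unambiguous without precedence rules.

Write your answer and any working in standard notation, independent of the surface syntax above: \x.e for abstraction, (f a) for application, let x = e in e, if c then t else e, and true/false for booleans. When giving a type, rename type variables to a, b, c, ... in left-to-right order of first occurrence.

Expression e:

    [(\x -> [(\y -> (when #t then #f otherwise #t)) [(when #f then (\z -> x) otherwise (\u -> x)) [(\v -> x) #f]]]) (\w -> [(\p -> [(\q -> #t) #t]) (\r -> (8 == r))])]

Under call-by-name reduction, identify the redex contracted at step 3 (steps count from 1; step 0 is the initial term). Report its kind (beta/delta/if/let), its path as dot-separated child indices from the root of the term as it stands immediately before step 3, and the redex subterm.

Answer: if at root : (if true then false else true)

Trace:
step 0: ((\x.((\y.(if true then false else true)) ((if false then (\z.x) else (\u.x)) ((\v.x) false)))) (\w.((\p.((\q.true) true)) (\r.(8 == r)))))
step 1: [beta@root] ((\y.(if true then false else true)) ((if false then (\z.(\w.((\p.((\q.true) true)) (\r.(8 == r))))) else (\u.(\w.((\p.((\q.true) true)) (\r.(8 == r)))))) ((\v.(\w.((\p.((\q.true) true)) (\r.(8 == r))))) false)))
step 2: [beta@root] (if true then false else true)
step 3: [if@root] false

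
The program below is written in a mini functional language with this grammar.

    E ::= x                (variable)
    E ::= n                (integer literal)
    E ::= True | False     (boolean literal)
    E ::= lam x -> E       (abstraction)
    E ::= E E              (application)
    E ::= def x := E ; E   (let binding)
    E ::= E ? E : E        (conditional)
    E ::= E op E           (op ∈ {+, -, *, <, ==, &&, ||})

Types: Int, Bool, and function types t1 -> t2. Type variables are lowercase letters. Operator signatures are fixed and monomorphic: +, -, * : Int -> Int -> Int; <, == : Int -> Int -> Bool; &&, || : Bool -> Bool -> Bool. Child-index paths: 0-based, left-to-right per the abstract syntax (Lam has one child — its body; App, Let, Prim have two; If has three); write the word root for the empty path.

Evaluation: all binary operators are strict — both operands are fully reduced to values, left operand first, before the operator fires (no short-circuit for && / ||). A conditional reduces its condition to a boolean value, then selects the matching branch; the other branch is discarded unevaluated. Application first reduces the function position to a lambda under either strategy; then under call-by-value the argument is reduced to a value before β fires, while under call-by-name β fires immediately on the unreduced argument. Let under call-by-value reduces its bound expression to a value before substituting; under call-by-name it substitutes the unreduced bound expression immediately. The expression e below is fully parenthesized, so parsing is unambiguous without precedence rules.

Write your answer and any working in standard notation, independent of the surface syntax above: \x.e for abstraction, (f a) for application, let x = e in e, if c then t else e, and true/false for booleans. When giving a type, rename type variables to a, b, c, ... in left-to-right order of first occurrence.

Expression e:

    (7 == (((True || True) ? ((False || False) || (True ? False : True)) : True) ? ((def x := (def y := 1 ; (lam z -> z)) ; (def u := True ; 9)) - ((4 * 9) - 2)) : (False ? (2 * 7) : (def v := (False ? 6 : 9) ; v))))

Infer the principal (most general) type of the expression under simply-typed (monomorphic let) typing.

Working:
  unify Int ~ Int
  unify Bool ~ Bool
  unify Bool ~ Bool
  unify Bool ~ Bool
  unify Bool ~ Bool
  unify Bool ~ Bool
  unify Bool ~ Bool
  unify Bool ~ Bool
  unify Bool ~ Bool
  unify Bool ~ Bool
  unify Bool ~ Bool
  unify Bool ~ Bool
let y : Int
z : a
\z._ : a -> a
let x : a -> a
let u : Bool
  unify Int ~ Int
  unify Int ~ Int
  unify Int ~ Int
  unify Int ~ Int
  unify Int ~ Int
  unify Int ~ Int
  unify Bool ~ Bool
  unify Int ~ Int
  unify Int ~ Int
  unify Bool ~ Bool
  unify Int ~ Int
let v : Int
v : Int
  unify Int ~ Int
  unify Int ~ Int
  unify Int ~ Int

Answer: Bool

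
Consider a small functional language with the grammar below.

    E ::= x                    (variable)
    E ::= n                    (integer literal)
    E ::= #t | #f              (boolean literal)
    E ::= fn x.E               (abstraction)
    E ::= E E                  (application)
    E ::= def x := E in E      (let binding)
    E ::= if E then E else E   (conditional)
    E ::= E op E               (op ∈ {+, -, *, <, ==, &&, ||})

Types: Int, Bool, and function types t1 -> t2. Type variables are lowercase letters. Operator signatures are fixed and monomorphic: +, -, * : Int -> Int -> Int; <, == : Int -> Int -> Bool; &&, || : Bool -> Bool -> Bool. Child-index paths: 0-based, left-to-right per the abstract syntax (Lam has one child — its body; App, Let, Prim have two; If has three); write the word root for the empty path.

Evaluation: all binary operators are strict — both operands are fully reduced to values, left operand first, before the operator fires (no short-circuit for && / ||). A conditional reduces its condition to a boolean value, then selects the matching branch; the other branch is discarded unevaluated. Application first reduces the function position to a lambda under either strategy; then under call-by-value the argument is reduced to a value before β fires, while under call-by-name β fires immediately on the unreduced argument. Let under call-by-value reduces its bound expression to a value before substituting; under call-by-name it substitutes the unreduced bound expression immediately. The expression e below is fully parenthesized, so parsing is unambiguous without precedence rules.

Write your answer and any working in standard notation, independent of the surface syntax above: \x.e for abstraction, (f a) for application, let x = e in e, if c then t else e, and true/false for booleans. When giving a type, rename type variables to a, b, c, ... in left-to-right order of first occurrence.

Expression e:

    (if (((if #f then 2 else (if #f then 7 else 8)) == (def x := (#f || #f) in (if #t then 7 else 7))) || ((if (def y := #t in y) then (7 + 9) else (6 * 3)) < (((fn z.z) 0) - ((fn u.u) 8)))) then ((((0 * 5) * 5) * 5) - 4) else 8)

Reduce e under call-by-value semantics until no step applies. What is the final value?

Working:
step 0: (if (((if false then 2 else (if false then 7 else 8)) == (let x = (false || false) in (if true then 7 else 7))) || ((if (let y = true in y) then (7 + 9) else (6 * 3)) < (((\z.z) 0) - ((\u.u) 8)))) then ((((0 * 5) * 5) * 5) - 4) else 8)
step 1: [if@0.0.0] (if (((if false then 7 else 8) == (let x = (false || false) in (if true then 7 else 7))) || ((if (let y = true in y) then (7 + 9) else (6 * 3)) < (((\z.z) 0) - ((\u.u) 8)))) then ((((0 * 5) * 5) * 5) - 4) else 8)
step 2: [if@0.0.0] (if ((8 == (let x = (false || false) in (if true then 7 else 7))) || ((if (let y = true in y) then (7 + 9) else (6 * 3)) < (((\z.z) 0) - ((\u.u) 8)))) then ((((0 * 5) * 5) * 5) - 4) else 8)
step 3: [delta@0.0.1.0] (if ((8 == (let x = false in (if true then 7 else 7))) || ((if (let y = true in y) then (7 + 9) else (6 * 3)) < (((\z.z) 0) - ((\u.u) 8)))) then ((((0 * 5) * 5) * 5) - 4) else 8)
step 4: [let@0.0.1] (if ((8 == (if true then 7 else 7)) || ((if (let y = true in y) then (7 + 9) else (6 * 3)) < (((\z.z) 0) - ((\u.u) 8)))) then ((((0 * 5) * 5) * 5) - 4) else 8)
step 5: [if@0.0.1] (if ((8 == 7) || ((if (let y = true in y) then (7 + 9) else (6 * 3)) < (((\z.z) 0) - ((\u.u) 8)))) then ((((0 * 5) * 5) * 5) - 4) else 8)
step 6: [delta@0.0] (if (false || ((if (let y = true in y) then (7 + 9) else (6 * 3)) < (((\z.z) 0) - ((\u.u) 8)))) then ((((0 * 5) * 5) * 5) - 4) else 8)
step 7: [let@0.1.0.0] (if (false || ((if true then (7 + 9) else (6 * 3)) < (((\z.z) 0) - ((\u.u) 8)))) then ((((0 * 5) * 5) * 5) - 4) else 8)
step 8: [if@0.1.0] (if (false || ((7 + 9) < (((\z.z) 0) - ((\u.u) 8)))) then ((((0 * 5) * 5) * 5) - 4) else 8)
step 9: [delta@0.1.0] (if (false || (16 < (((\z.z) 0) - ((\u.u) 8)))) then ((((0 * 5) * 5) * 5) - 4) else 8)
step 10: [beta@0.1.1.0] (if (false || (16 < (0 - ((\u.u) 8)))) then ((((0 * 5) * 5) * 5) - 4) else 8)
step 11: [beta@0.1.1.1] (if (false || (16 < (0 - 8))) then ((((0 * 5) * 5) * 5) - 4) else 8)
step 12: [delta@0.1.1] (if (false || (16 < -8)) then ((((0 * 5) * 5) * 5) - 4) else 8)
step 13: [delta@0.1] (if (false || false) then ((((0 * 5) * 5) * 5) - 4) else 8)
step 14: [delta@0] (if false then ((((0 * 5) * 5) * 5) - 4) else 8)
step 15: [if@root] 8

Answer: 8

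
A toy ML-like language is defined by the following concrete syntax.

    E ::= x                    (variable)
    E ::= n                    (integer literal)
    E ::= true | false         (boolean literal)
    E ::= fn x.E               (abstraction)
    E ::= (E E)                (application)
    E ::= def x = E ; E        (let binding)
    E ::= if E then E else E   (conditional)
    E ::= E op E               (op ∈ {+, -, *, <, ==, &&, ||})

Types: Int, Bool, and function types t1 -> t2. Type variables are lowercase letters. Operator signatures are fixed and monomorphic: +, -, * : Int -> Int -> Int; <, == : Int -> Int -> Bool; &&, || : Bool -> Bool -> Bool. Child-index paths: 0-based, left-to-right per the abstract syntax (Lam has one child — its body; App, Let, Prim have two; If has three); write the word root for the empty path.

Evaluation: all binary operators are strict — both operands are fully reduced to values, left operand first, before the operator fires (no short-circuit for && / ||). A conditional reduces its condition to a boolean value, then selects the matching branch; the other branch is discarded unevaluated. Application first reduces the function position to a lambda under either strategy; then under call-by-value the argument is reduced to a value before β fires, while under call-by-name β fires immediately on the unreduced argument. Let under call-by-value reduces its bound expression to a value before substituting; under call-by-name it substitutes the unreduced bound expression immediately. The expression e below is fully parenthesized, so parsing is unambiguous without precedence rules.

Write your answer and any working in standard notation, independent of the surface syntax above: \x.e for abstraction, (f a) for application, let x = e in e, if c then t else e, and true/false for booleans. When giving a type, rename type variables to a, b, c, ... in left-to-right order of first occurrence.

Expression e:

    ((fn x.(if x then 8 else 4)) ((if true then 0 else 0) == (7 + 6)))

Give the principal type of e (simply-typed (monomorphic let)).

Answer: Int

Derivation:
x : a
  unify a ~ Bool
  unify Int ~ Int
\x._ : Bool -> Int
  unify Bool ~ Bool
  unify Int ~ Int
  unify Int ~ Int
  unify Int ~ Int
  unify Int ~ Int
  unify Int ~ Int
  unify Bool -> Int ~ Bool -> b
  unify Bool ~ Bool
  unify Int ~ b
_ _ : Int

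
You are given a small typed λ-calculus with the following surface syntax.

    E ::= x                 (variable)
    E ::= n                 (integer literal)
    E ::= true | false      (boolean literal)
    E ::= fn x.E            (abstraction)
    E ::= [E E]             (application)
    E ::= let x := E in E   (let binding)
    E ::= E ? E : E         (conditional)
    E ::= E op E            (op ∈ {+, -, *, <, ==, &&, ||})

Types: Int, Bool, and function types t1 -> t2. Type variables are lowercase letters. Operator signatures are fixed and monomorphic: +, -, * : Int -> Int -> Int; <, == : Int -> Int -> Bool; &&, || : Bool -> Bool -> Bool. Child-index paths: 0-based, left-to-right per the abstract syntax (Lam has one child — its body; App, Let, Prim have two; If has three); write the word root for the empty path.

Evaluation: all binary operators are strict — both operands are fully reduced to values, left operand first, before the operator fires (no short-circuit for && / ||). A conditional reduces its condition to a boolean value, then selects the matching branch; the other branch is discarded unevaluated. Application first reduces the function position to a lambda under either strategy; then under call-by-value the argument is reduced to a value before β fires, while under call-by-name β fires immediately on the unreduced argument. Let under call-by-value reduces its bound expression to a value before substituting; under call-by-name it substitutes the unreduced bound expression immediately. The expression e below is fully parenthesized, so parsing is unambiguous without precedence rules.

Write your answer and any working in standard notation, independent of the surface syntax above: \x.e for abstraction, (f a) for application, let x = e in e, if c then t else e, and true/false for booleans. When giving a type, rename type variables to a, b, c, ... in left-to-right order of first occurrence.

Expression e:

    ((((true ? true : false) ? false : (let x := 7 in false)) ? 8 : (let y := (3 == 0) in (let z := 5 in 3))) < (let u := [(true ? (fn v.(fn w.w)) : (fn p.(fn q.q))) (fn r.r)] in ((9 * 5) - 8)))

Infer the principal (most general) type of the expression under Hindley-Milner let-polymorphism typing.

Answer: Bool

Derivation:
  unify Bool ~ Bool
  unify Bool ~ Bool
  unify Bool ~ Bool
let x : Int
  unify Bool ~ Bool
  unify Bool ~ Bool
  unify Int ~ Int
  unify Int ~ Int
let y : Bool
let z : Int
  unify Int ~ Int
  unify Int ~ Int
  unify Bool ~ Bool
w : b
\w._ : b -> b
\v._ : a -> b -> b
q : d
\q._ : d -> d
\p._ : c -> d -> d
  unify a -> b -> b ~ c -> d -> d
  unify a ~ c
  unify b -> b ~ d -> d
  unify b ~ d
  unify d ~ d
r : e
\r._ : e -> e
  unify c -> d -> d ~ (e -> e) -> f
  unify c ~ e -> e
  unify d -> d ~ f
_ _ : d -> d
let u : forall. d -> d
  unify Int ~ Int
  unify Int ~ Int
  unify Int ~ Int
  unify Int ~ Int
  unify Int ~ Int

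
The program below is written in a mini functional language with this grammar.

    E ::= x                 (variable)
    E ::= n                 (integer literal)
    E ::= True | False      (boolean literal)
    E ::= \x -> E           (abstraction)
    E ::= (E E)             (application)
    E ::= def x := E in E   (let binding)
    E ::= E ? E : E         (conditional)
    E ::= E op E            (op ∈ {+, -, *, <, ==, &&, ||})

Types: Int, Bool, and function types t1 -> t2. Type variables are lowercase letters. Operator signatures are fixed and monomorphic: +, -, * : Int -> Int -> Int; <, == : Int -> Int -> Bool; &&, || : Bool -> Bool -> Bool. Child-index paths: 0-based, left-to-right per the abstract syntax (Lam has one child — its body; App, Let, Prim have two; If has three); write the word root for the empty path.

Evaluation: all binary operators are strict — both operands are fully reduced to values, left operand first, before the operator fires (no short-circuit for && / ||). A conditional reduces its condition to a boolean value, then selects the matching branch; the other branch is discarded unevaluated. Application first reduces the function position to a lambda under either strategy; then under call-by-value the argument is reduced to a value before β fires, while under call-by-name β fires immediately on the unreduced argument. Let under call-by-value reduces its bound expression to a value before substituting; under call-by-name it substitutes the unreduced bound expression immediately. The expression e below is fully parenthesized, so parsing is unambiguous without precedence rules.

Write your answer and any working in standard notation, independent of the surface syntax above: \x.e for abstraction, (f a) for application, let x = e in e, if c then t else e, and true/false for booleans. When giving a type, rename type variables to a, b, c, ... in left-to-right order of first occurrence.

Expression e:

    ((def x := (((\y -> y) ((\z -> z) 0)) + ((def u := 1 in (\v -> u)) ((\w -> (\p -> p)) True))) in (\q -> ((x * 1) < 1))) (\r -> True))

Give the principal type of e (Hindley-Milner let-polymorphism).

Working:
y : a
\y._ : a -> a
z : b
\z._ : b -> b
  unify b -> b ~ Int -> c
  unify b ~ Int
  unify Int ~ c
_ _ : Int
  unify a -> a ~ Int -> d
  unify a ~ Int
  unify Int ~ d
_ _ : Int
  unify Int ~ Int
let u : Int
u : Int
\v._ : e -> Int
p : g
\p._ : g -> g
\w._ : f -> g -> g
  unify f -> g -> g ~ Bool -> h
  unify f ~ Bool
  unify g -> g ~ h
_ _ : g -> g
  unify e -> Int ~ (g -> g) -> i
  unify e ~ g -> g
  unify Int ~ i
_ _ : Int
  unify Int ~ Int
let x : Int
x : Int
  unify Int ~ Int
  unify Int ~ Int
  unify Int ~ Int
  unify Int ~ Int
\q._ : j -> Bool
\r._ : k -> Bool
  unify j -> Bool ~ (k -> Bool) -> l
  unify j ~ k -> Bool
  unify Bool ~ l
_ _ : Bool

Answer: Bool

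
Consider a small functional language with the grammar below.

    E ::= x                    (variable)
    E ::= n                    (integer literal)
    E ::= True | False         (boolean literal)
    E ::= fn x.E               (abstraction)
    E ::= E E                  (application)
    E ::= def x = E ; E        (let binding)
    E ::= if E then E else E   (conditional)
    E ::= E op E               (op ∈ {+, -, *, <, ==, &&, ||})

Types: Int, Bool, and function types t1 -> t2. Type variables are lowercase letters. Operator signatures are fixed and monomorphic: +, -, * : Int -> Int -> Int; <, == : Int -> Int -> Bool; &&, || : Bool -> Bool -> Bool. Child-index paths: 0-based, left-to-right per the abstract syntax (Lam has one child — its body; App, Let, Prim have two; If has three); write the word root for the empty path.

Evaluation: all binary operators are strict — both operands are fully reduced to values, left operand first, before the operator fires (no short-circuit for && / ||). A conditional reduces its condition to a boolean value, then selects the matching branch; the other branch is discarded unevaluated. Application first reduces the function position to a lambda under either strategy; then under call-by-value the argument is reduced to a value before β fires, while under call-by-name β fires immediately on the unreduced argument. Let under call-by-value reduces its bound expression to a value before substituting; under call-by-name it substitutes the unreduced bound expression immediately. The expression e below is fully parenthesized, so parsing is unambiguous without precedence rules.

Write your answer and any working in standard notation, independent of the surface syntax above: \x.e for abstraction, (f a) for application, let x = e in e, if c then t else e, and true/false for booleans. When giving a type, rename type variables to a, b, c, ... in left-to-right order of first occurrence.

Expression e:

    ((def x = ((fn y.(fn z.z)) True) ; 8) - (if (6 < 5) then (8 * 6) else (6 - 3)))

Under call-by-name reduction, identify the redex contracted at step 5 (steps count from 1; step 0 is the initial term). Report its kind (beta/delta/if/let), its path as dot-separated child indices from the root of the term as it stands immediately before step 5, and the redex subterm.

Answer: delta at root : (8 - 3)

Working:
step 0: ((let x = ((\y.(\z.z)) true) in 8) - (if (6 < 5) then (8 * 6) else (6 - 3)))
step 1: [let@0] (8 - (if (6 < 5) then (8 * 6) else (6 - 3)))
step 2: [delta@1.0] (8 - (if false then (8 * 6) else (6 - 3)))
step 3: [if@1] (8 - (6 - 3))
step 4: [delta@1] (8 - 3)
step 5: [delta@root] 5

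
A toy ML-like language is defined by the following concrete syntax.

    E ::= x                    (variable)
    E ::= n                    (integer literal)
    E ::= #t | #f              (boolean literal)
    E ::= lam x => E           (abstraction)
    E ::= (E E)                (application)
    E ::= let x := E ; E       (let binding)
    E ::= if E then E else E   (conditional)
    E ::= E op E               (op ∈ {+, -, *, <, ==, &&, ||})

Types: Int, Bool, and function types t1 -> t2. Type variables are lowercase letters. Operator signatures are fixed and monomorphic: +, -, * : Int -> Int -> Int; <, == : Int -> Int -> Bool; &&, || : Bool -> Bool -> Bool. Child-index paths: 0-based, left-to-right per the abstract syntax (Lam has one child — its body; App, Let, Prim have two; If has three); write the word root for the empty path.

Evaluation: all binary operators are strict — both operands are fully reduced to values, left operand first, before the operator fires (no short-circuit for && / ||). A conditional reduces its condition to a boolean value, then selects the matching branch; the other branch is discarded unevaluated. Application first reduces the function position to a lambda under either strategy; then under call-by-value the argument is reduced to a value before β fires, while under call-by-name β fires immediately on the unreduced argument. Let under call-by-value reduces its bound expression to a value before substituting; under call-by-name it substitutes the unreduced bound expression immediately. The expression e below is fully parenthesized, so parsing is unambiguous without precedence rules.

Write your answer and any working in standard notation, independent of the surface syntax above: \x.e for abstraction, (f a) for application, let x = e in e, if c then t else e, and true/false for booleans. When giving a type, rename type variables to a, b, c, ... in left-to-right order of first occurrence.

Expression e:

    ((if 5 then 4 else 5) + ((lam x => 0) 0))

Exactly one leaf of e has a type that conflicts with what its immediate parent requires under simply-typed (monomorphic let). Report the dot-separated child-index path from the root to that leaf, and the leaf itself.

Derivation:
  unify Int ~ Bool
  FAIL: mismatch Int ~ Bool

Answer: 0.0 : 5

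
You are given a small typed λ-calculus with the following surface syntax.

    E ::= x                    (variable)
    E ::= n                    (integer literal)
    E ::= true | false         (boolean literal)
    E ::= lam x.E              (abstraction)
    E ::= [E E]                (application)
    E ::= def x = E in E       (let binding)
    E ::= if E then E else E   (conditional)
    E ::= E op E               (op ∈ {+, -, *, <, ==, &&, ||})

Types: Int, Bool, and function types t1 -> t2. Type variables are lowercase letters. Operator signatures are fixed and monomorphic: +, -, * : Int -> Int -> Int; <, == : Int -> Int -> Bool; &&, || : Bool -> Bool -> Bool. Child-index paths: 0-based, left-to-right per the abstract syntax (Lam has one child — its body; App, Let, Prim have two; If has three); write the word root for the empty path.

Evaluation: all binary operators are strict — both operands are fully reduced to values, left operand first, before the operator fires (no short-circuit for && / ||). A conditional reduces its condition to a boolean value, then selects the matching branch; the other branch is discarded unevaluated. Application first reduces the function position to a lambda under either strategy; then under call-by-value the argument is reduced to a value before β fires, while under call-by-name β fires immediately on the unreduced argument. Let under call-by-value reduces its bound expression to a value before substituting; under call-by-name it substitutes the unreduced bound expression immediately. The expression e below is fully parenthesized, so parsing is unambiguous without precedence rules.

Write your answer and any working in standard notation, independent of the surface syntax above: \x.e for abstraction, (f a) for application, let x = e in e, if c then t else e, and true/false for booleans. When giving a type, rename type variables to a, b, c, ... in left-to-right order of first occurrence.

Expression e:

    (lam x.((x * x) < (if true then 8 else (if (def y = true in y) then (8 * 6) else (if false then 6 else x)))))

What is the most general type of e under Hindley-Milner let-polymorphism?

Trace:
x : a
  unify a ~ Int
x : Int
  unify Int ~ Int
  unify Int ~ Int
  unify Bool ~ Bool
let y : Bool
y : Bool
  unify Bool ~ Bool
  unify Int ~ Int
  unify Int ~ Int
  unify Bool ~ Bool
x : Int
  unify Int ~ Int
  unify Int ~ Int
  unify Int ~ Int
  unify Int ~ Int
\x._ : Int -> Bool

Answer: Int -> Bool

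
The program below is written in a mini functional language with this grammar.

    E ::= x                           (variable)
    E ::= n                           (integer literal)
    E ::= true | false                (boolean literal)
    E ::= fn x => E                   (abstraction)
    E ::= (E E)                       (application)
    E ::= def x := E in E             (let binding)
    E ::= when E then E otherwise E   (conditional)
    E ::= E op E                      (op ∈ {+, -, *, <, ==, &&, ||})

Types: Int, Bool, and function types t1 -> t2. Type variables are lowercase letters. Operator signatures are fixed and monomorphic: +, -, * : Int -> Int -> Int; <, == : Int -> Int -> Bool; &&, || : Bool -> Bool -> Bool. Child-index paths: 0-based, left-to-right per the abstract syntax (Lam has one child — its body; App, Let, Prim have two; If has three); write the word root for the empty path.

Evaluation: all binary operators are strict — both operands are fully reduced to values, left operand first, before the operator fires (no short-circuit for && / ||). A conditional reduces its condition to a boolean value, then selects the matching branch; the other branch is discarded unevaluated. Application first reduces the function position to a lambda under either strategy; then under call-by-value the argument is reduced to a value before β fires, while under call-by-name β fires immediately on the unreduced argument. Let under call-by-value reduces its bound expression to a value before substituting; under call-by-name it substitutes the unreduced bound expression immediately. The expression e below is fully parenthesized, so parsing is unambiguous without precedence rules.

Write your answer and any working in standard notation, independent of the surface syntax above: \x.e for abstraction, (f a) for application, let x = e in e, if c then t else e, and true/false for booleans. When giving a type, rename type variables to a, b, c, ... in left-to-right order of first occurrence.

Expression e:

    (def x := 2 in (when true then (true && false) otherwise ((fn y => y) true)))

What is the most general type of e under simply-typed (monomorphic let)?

Trace:
let x : Int
  unify Bool ~ Bool
  unify Bool ~ Bool
  unify Bool ~ Bool
y : a
\y._ : a -> a
  unify a -> a ~ Bool -> b
  unify a ~ Bool
  unify Bool ~ b
_ _ : Bool
  unify Bool ~ Bool

Answer: Bool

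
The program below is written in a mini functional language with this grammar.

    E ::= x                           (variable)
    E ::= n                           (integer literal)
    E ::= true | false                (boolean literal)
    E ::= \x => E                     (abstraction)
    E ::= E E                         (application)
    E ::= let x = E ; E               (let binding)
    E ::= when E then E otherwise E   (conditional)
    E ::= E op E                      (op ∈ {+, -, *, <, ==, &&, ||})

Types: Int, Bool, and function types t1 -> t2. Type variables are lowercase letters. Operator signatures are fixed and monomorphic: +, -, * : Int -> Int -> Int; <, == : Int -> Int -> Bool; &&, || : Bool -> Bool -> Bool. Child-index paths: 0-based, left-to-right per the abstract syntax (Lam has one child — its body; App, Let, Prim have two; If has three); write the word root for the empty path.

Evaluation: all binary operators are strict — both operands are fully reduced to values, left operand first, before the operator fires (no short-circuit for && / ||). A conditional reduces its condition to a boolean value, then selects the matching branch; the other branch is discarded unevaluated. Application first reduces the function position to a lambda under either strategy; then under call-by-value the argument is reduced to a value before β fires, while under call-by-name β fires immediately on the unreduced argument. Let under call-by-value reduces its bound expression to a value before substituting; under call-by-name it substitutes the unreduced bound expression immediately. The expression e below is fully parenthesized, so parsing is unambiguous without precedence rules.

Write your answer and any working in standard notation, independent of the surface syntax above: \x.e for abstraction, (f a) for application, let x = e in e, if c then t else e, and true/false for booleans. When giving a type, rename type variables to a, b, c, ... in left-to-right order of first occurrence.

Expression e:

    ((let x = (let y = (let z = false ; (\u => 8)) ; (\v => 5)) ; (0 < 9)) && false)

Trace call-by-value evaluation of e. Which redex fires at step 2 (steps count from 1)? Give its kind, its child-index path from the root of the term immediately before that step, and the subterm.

Answer: let at 0.0 : (let y = (\u.8) in (\v.5))

Trace:
step 0: ((let x = (let y = (let z = false in (\u.8)) in (\v.5)) in (0 < 9)) && false)
step 1: [let@0.0.0] ((let x = (let y = (\u.8) in (\v.5)) in (0 < 9)) && false)
step 2: [let@0.0] ((let x = (\v.5) in (0 < 9)) && false)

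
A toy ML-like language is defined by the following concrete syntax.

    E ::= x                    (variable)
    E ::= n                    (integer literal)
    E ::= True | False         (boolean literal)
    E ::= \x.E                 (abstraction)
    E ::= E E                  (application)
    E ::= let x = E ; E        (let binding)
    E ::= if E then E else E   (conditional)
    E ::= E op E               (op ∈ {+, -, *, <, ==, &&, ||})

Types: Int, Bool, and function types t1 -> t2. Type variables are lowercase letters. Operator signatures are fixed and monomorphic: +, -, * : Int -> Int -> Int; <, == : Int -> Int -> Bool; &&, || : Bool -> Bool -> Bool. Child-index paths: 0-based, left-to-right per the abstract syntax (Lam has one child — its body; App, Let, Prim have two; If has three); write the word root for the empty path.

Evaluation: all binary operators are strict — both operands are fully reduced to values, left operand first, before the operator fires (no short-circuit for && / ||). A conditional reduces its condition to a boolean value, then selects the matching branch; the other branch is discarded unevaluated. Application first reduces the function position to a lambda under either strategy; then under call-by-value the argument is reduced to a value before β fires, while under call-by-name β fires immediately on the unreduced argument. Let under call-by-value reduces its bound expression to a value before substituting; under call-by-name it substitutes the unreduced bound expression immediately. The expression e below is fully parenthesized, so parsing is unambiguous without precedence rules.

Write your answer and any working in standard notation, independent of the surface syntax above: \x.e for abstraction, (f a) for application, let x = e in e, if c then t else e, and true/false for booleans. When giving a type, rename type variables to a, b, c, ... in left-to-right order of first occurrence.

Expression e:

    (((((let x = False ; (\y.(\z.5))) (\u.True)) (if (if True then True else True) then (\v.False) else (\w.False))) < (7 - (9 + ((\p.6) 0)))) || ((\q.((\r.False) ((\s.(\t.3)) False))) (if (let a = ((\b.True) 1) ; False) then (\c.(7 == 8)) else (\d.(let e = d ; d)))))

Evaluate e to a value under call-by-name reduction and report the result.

Answer: false

Derivation:
step 0: (((((let x = false in (\y.(\z.5))) (\u.true)) (if (if true then true else true) then (\v.false) else (\w.false))) < (7 - (9 + ((\p.6) 0)))) || ((\q.((\r.false) ((\s.(\t.3)) false))) (if (let a = ((\b.true) 1) in false) then (\c.(7 == 8)) else (\d.(let e = d in d)))))
step 1: [let@0.0.0.0] (((((\y.(\z.5)) (\u.true)) (if (if true then true else true) then (\v.false) else (\w.false))) < (7 - (9 + ((\p.6) 0)))) || ((\q.((\r.false) ((\s.(\t.3)) false))) (if (let a = ((\b.true) 1) in false) then (\c.(7 == 8)) else (\d.(let e = d in d)))))
step 2: [beta@0.0.0] ((((\z.5) (if (if true then true else true) then (\v.false) else (\w.false))) < (7 - (9 + ((\p.6) 0)))) || ((\q.((\r.false) ((\s.(\t.3)) false))) (if (let a = ((\b.true) 1) in false) then (\c.(7 == 8)) else (\d.(let e = d in d)))))
step 3: [beta@0.0] ((5 < (7 - (9 + ((\p.6) 0)))) || ((\q.((\r.false) ((\s.(\t.3)) false))) (if (let a = ((\b.true) 1) in false) then (\c.(7 == 8)) else (\d.(let e = d in d)))))
step 4: [beta@0.1.1.1] ((5 < (7 - (9 + 6))) || ((\q.((\r.false) ((\s.(\t.3)) false))) (if (let a = ((\b.true) 1) in false) then (\c.(7 == 8)) else (\d.(let e = d in d)))))
step 5: [delta@0.1.1] ((5 < (7 - 15)) || ((\q.((\r.false) ((\s.(\t.3)) false))) (if (let a = ((\b.true) 1) in false) then (\c.(7 == 8)) else (\d.(let e = d in d)))))
step 6: [delta@0.1] ((5 < -8) || ((\q.((\r.false) ((\s.(\t.3)) false))) (if (let a = ((\b.true) 1) in false) then (\c.(7 == 8)) else (\d.(let e = d in d)))))
step 7: [delta@0] (false || ((\q.((\r.false) ((\s.(\t.3)) false))) (if (let a = ((\b.true) 1) in false) then (\c.(7 == 8)) else (\d.(let e = d in d)))))
step 8: [beta@1] (false || ((\r.false) ((\s.(\t.3)) false)))
step 9: [beta@1] (false || false)
step 10: [delta@root] false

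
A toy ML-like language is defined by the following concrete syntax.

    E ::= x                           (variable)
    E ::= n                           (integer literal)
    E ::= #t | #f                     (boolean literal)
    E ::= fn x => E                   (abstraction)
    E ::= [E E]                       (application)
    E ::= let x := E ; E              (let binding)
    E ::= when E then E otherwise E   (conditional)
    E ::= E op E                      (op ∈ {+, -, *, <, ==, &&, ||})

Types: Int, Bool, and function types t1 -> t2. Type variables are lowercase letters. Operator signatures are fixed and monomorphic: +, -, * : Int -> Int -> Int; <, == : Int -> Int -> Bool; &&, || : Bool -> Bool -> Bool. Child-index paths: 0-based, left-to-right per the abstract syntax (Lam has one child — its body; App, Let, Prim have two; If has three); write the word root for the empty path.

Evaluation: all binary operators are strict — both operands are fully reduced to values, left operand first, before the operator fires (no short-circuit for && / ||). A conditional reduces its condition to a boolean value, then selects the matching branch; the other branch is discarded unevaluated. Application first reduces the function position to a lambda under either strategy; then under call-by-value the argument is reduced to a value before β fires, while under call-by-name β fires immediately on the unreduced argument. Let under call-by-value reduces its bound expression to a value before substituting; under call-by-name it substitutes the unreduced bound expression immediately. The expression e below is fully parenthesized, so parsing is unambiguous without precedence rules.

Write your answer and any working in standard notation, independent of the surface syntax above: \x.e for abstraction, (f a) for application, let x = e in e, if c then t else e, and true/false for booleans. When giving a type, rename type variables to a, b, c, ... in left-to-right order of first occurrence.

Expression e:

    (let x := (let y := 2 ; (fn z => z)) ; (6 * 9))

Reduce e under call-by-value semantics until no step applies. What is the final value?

Answer: 54

Working:
step 0: (let x = (let y = 2 in (\z.z)) in (6 * 9))
step 1: [let@0] (let x = (\z.z) in (6 * 9))
step 2: [let@root] (6 * 9)
step 3: [delta@root] 54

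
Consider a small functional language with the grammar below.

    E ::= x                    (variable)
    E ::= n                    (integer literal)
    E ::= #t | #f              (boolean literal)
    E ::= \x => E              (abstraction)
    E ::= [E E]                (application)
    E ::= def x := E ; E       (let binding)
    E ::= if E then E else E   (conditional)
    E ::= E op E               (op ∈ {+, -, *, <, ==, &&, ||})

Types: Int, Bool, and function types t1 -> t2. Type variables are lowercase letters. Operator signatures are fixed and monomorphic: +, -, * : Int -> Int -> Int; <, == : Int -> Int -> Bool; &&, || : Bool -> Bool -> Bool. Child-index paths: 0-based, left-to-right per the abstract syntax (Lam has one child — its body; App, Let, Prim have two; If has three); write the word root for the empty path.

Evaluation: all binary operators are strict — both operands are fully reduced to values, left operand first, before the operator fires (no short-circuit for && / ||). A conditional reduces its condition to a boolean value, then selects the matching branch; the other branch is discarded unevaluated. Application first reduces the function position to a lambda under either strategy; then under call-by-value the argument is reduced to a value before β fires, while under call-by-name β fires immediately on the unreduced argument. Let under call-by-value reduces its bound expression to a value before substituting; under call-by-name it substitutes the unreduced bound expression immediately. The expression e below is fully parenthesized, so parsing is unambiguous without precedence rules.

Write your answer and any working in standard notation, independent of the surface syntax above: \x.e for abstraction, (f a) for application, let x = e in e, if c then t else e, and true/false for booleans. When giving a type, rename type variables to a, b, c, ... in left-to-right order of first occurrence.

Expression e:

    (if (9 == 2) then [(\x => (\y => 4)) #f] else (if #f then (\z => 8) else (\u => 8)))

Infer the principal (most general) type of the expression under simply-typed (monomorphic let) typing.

Working:
  unify Int ~ Int
  unify Int ~ Int
  unify Bool ~ Bool
\y._ : b -> Int
\x._ : a -> b -> Int
  unify a -> b -> Int ~ Bool -> c
  unify a ~ Bool
  unify b -> Int ~ c
_ _ : b -> Int
  unify Bool ~ Bool
\z._ : d -> Int
\u._ : e -> Int
  unify d -> Int ~ e -> Int
  unify d ~ e
  unify Int ~ Int
  unify b -> Int ~ e -> Int
  unify b ~ e
  unify Int ~ Int

Answer: a -> Int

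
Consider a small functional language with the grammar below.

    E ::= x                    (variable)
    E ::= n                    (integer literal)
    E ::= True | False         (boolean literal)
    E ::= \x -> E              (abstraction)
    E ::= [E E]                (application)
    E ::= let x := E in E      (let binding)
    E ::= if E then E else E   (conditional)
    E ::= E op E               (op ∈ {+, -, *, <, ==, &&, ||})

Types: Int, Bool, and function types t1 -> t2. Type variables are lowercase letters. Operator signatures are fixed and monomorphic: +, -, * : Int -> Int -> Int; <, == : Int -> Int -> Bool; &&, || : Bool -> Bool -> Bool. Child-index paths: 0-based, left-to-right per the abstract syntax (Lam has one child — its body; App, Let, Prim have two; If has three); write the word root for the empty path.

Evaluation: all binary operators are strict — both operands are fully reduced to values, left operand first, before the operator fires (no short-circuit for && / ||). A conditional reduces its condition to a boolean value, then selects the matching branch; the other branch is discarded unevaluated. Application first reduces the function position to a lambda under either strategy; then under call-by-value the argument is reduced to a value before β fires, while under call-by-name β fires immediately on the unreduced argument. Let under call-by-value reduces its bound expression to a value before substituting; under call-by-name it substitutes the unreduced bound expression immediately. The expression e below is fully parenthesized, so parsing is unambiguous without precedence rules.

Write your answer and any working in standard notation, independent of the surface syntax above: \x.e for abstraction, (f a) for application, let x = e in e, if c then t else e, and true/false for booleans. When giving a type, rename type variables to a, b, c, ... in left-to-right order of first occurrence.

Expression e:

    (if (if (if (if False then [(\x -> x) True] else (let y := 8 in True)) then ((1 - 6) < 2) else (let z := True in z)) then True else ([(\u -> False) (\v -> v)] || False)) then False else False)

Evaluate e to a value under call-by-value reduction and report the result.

Answer: false

Trace:
step 0: (if (if (if (if false then ((\x.x) true) else (let y = 8 in true)) then ((1 - 6) < 2) else (let z = true in z)) then true else (((\u.false) (\v.v)) || false)) then false else false)
step 1: [if@0.0.0] (if (if (if (let y = 8 in true) then ((1 - 6) < 2) else (let z = true in z)) then true else (((\u.false) (\v.v)) || false)) then false else false)
step 2: [let@0.0.0] (if (if (if true then ((1 - 6) < 2) else (let z = true in z)) then true else (((\u.false) (\v.v)) || false)) then false else false)
step 3: [if@0.0] (if (if ((1 - 6) < 2) then true else (((\u.false) (\v.v)) || false)) then false else false)
step 4: [delta@0.0.0] (if (if (-5 < 2) then true else (((\u.false) (\v.v)) || false)) then false else false)
step 5: [delta@0.0] (if (if true then true else (((\u.false) (\v.v)) || false)) then false else false)
step 6: [if@0] (if true then false else false)
step 7: [if@root] false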